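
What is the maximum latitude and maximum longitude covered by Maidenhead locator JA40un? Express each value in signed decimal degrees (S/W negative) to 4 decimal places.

-89.4167, 9.7500

Field J=9, A=0: +9·20° lon, +0·10° lat → SW at lon 0°, lat -90°.
Square 4, 0: +4·2° lon, +0·1° lat → SW at lon 8°, lat -90°.
Subsquare u=20, n=13: +20·0.0833333° lon, +13·0.0416667° lat → SW at lon 9.66667°, lat -89.4583°.
Cell spans 0.0833333° lon × 0.0416667° lat. NE corner is SW corner plus one full cell.
latitude -89.4167, longitude 9.7500.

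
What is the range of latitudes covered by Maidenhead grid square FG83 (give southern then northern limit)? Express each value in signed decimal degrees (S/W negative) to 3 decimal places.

Field F=5, G=6: +5·20° lon, +6·10° lat → SW at lon -80°, lat -30°.
Square 8, 3: +8·2° lon, +3·1° lat → SW at lon -64°, lat -27°.
Cell spans 2° lon × 1° lat.
south -27.000, north -26.000.

-27.000, -26.000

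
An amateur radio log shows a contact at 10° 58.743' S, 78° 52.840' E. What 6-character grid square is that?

MH99ka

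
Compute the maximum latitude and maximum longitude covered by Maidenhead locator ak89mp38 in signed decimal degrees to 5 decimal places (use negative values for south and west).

19.66250, -162.96667

Field A=0, K=10: +0·20° lon, +10·10° lat → SW at lon -180°, lat 10°.
Square 8, 9: +8·2° lon, +9·1° lat → SW at lon -164°, lat 19°.
Subsquare m=12, p=15: +12·0.0833333° lon, +15·0.0416667° lat → SW at lon -163°, lat 19.625°.
Extended square 3, 8: +3·0.00833333° lon, +8·0.00416667° lat → SW at lon -162.975°, lat 19.6583°.
Cell spans 0.00833333° lon × 0.00416667° lat. NE corner is SW corner plus one full cell.
latitude 19.66250, longitude -162.96667.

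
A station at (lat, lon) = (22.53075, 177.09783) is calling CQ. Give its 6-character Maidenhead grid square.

RL82nm

Offset from 180°W / 90°S: lon 357.0978°, lat 112.5307°.
Field (20°×10°, letters A–R): 357.0978/20 → 17 → R, 112.5307/10 → 11 → L; chars RL.
Square (2°×1°, digits 0–9): 17.0978/2 → 8, 2.5307/1 → 2; chars 82.
Subsquare (5′×2.5′, letters a–x): 1.0978/0.0833333 → 13 → n, 0.5307/0.0416667 → 12 → m; chars nm.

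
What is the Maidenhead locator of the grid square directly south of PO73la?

Latitude subsquare a = 0; −1 → -1, wraps to 23 = x, carry into square.
Latitude square 3; −1 → 2.
The longitude characters are unchanged.

PO72lx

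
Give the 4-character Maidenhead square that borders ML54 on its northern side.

Latitude square 4; +1 → 5.
The longitude characters are unchanged.

ML55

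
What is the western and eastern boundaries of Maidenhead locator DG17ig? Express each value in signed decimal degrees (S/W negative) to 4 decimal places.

Field D=3, G=6: +3·20° lon, +6·10° lat → SW at lon -120°, lat -30°.
Square 1, 7: +1·2° lon, +7·1° lat → SW at lon -118°, lat -23°.
Subsquare i=8, g=6: +8·0.0833333° lon, +6·0.0416667° lat → SW at lon -117.333°, lat -22.75°.
Cell spans 0.0833333° lon × 0.0416667° lat.
west -117.3333, east -117.2500.

-117.3333, -117.2500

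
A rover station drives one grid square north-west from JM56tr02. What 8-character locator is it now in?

Longitude extended square 0; −1 → -1, wraps to 9, carry into subsquare.
Longitude subsquare t = 19; −1 → 18 = s.
Latitude extended square 2; +1 → 3.

JM56sr93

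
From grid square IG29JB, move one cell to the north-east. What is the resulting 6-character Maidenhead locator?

Longitude subsquare j = 9; +1 → 10 = k.
Latitude subsquare b = 1; +1 → 2 = c.

IG29kc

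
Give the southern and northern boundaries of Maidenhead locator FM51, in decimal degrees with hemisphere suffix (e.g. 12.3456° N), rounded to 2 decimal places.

31.00° N, 32.00° N

Field F=5, M=12: +5·20° lon, +12·10° lat → SW at lon -80°, lat 30°.
Square 5, 1: +5·2° lon, +1·1° lat → SW at lon -70°, lat 31°.
Cell spans 2° lon × 1° lat.
south 31.00° N, north 32.00° N.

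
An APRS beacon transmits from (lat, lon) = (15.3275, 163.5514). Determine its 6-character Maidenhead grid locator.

RK15sh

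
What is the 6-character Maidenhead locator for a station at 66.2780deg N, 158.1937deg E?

QP96cg

Offset from 180°W / 90°S: lon 338.1937°, lat 156.2780°.
Field: lon ⌊338.1937/20⌋ = 16 → Q; lat ⌊156.2780/10⌋ = 15 → P.
Square: lon ⌊18.1937/2⌋ = 9; lat ⌊6.2780/1⌋ = 6.
Subsquare: lon ⌊0.1937/0.0833333⌋ = 2 → c; lat ⌊0.2780/0.0416667⌋ = 6 → g.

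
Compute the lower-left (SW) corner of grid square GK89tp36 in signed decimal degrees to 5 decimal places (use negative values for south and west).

19.65000, -42.39167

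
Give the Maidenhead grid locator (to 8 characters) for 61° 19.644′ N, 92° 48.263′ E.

Shift to the Maidenhead origin (180°W, 90°S): lon 272.80438, lat 151.32740.
Field (20°×10°, letters A–R): lon ⌊272.80438/20⌋ = 13 → N; lat ⌊151.32740/10⌋ = 15 → P.
Square (2°×1°, digits 0–9): lon ⌊12.80438/2⌋ = 6; lat ⌊1.32740/1⌋ = 1.
Subsquare (5′×2.5′, letters a–x): lon ⌊0.80438/0.0833333⌋ = 9 → j; lat ⌊0.32740/0.0416667⌋ = 7 → h.
Extended square (30″×15″, digits 0–9): lon ⌊0.05438/0.00833333⌋ = 6; lat ⌊0.03573/0.00416667⌋ = 8.

NP61jh68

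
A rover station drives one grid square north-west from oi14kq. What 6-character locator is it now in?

OI14jr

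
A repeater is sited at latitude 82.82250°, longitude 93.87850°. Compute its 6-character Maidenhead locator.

Offset from 180°W / 90°S: lon 273.8785°, lat 172.8225°.
Field: 273.8785/20 → 13 → N, 172.8225/10 → 17 → R; chars NR.
Square: 13.8785/2 → 6, 2.8225/1 → 2; chars 62.
Subsquare: 1.8785/0.0833333 → 22 → w, 0.8225/0.0416667 → 19 → t; chars wt.

NR62wt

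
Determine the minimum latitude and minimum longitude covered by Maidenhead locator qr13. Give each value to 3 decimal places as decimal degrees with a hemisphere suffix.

83.000° N, 142.000° E

Field Q=16, R=17: +16·20° lon, +17·10° lat → SW at lon 140°, lat 80°.
Square 1, 3: +1·2° lon, +3·1° lat → SW at lon 142°, lat 83°.
latitude 83.000° N, longitude 142.000° E.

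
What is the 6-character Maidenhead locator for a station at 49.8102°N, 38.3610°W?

HN09tt

Add 180° to longitude and 90° to latitude: 141.6390, 139.8102.
Field (20°×10°, letters A–R): lon ⌊141.6390/20⌋ = 7 → H; lat ⌊139.8102/10⌋ = 13 → N.
Square (2°×1°, digits 0–9): lon ⌊1.6390/2⌋ = 0; lat ⌊9.8102/1⌋ = 9.
Subsquare (5′×2.5′, letters a–x): lon ⌊1.6390/0.0833333⌋ = 19 → t; lat ⌊0.8102/0.0416667⌋ = 19 → t.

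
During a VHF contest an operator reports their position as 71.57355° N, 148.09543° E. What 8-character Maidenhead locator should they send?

Offset from 180°W / 90°S: lon 328.09543°, lat 161.57355°.
Field: 328.09543/20 → 16 → Q, 161.57355/10 → 16 → Q; chars QQ.
Square: 8.09543/2 → 4, 1.57355/1 → 1; chars 41.
Subsquare: 0.09543/0.0833333 → 1 → b, 0.57355/0.0416667 → 13 → n; chars bn.
Extended square: 0.01210/0.00833333 → 1, 0.03188/0.00416667 → 7; chars 17.

QQ41bn17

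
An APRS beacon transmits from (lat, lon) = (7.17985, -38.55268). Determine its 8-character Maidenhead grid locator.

Shift to the Maidenhead origin (180°W, 90°S): lon 141.44732, lat 97.17985.
Field: lon ⌊141.44732/20⌋ = 7 → H; lat ⌊97.17985/10⌋ = 9 → J.
Square: lon ⌊1.44732/2⌋ = 0; lat ⌊7.17985/1⌋ = 7.
Subsquare: lon ⌊1.44732/0.0833333⌋ = 17 → r; lat ⌊0.17985/0.0416667⌋ = 4 → e.
Extended square: lon ⌊0.03065/0.00833333⌋ = 3; lat ⌊0.01318/0.00416667⌋ = 3.

HJ07re33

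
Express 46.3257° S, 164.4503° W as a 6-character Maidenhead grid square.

Offset from 180°W / 90°S: lon 15.5497°, lat 43.6743°.
Field (20°×10°, letters A–R): lon ⌊15.5497/20⌋ = 0 → A; lat ⌊43.6743/10⌋ = 4 → E.
Square (2°×1°, digits 0–9): lon ⌊15.5497/2⌋ = 7; lat ⌊3.6743/1⌋ = 3.
Subsquare (5′×2.5′, letters a–x): lon ⌊1.5497/0.0833333⌋ = 18 → s; lat ⌊0.6743/0.0416667⌋ = 16 → q.

AE73sq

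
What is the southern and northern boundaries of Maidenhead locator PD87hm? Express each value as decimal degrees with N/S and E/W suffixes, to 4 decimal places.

52.5000° S, 52.4583° S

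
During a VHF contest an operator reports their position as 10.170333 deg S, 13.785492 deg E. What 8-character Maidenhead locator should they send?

Add 180° to longitude and 90° to latitude: 193.78549, 79.82967.
Field (20°×10°, letters A–R): 193.78549/20 → 9 → J, 79.82967/10 → 7 → H; chars JH.
Square (2°×1°, digits 0–9): 13.78549/2 → 6, 9.82967/1 → 9; chars 69.
Subsquare (5′×2.5′, letters a–x): 1.78549/0.0833333 → 21 → v, 0.82967/0.0416667 → 19 → t; chars vt.
Extended square (30″×15″, digits 0–9): 0.03549/0.00833333 → 4, 0.03800/0.00416667 → 9; chars 49.

JH69vt49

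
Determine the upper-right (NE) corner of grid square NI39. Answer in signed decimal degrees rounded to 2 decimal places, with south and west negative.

Field N=13, I=8: +13·20° lon, +8·10° lat → SW at lon 80°, lat -10°.
Square 3, 9: +3·2° lon, +9·1° lat → SW at lon 86°, lat -1°.
Cell spans 2° lon × 1° lat. NE corner is SW corner plus one full cell.
latitude 0.00, longitude 88.00.

0.00, 88.00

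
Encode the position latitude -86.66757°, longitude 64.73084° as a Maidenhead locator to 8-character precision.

Offset from 180°W / 90°S: lon 244.73084°, lat 3.33243°.
Field: lon ⌊244.73084/20⌋ = 12 → M; lat ⌊3.33243/10⌋ = 0 → A.
Square: lon ⌊4.73084/2⌋ = 2; lat ⌊3.33243/1⌋ = 3.
Subsquare: lon ⌊0.73084/0.0833333⌋ = 8 → i; lat ⌊0.33243/0.0416667⌋ = 7 → h.
Extended square: lon ⌊0.06417/0.00833333⌋ = 7; lat ⌊0.04076/0.00416667⌋ = 9.

MA23ih79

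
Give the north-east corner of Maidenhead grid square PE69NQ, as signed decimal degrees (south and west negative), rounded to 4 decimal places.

-40.2917, 133.1667

Field P=15, E=4: +15·20° lon, +4·10° lat → SW at lon 120°, lat -50°.
Square 6, 9: +6·2° lon, +9·1° lat → SW at lon 132°, lat -41°.
Subsquare n=13, q=16: +13·0.0833333° lon, +16·0.0416667° lat → SW at lon 133.083°, lat -40.3333°.
Cell spans 0.0833333° lon × 0.0416667° lat. NE corner is SW corner plus one full cell.
latitude -40.2917, longitude 133.1667.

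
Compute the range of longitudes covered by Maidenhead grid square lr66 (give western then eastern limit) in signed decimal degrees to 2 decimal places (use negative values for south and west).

52.00, 54.00

Field L=11, R=17: +11·20° lon, +17·10° lat → SW at lon 40°, lat 80°.
Square 6, 6: +6·2° lon, +6·1° lat → SW at lon 52°, lat 86°.
Cell spans 2° lon × 1° lat.
west 52.00, east 54.00.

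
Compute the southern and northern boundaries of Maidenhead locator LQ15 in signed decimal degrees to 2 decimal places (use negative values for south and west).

75.00, 76.00

Field L=11, Q=16: +11·20° lon, +16·10° lat → SW at lon 40°, lat 70°.
Square 1, 5: +1·2° lon, +5·1° lat → SW at lon 42°, lat 75°.
Cell spans 2° lon × 1° lat.
south 75.00, north 76.00.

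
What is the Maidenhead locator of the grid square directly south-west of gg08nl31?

Longitude extended square 3; −1 → 2.
Latitude extended square 1; −1 → 0.

GG08nl20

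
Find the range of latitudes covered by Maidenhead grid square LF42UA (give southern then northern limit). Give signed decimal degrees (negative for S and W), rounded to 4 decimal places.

-38.0000, -37.9583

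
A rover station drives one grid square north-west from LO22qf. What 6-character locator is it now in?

LO22pg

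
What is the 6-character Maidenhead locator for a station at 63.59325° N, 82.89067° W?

EP83no

Shift to the Maidenhead origin (180°W, 90°S): lon 97.1093, lat 153.5933.
Field: lon ⌊97.1093/20⌋ = 4 → E; lat ⌊153.5933/10⌋ = 15 → P.
Square: lon ⌊17.1093/2⌋ = 8; lat ⌊3.5933/1⌋ = 3.
Subsquare: lon ⌊1.1093/0.0833333⌋ = 13 → n; lat ⌊0.5933/0.0416667⌋ = 14 → o.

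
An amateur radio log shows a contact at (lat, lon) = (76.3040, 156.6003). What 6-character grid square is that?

QQ86hh

Offset from 180°W / 90°S: lon 336.6003°, lat 166.3040°.
Field (20°×10°, letters A–R): lon ⌊336.6003/20⌋ = 16 → Q; lat ⌊166.3040/10⌋ = 16 → Q.
Square (2°×1°, digits 0–9): lon ⌊16.6003/2⌋ = 8; lat ⌊6.3040/1⌋ = 6.
Subsquare (5′×2.5′, letters a–x): lon ⌊0.6003/0.0833333⌋ = 7 → h; lat ⌊0.3040/0.0416667⌋ = 7 → h.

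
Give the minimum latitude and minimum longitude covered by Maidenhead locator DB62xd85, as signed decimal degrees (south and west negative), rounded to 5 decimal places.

Field D=3, B=1: +3·20° lon, +1·10° lat → SW at lon -120°, lat -80°.
Square 6, 2: +6·2° lon, +2·1° lat → SW at lon -108°, lat -78°.
Subsquare x=23, d=3: +23·0.0833333° lon, +3·0.0416667° lat → SW at lon -106.083°, lat -77.875°.
Extended square 8, 5: +8·0.00833333° lon, +5·0.00416667° lat → SW at lon -106.017°, lat -77.8542°.
latitude -77.85417, longitude -106.01667.

-77.85417, -106.01667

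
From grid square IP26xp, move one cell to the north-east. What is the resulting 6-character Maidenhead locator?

IP36aq

Longitude subsquare x = 23; +1 → 24, wraps to 0 = a, carry into square.
Longitude square 2; +1 → 3.
Latitude subsquare p = 15; +1 → 16 = q.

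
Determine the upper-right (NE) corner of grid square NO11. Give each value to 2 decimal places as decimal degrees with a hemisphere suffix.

52.00° N, 84.00° E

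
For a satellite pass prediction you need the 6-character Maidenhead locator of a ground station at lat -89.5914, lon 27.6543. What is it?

KA30tj

Offset from 180°W / 90°S: lon 207.6543°, lat 0.4086°.
Field: 207.6543/20 → 10 → K, 0.4086/10 → 0 → A; chars KA.
Square: 7.6543/2 → 3, 0.4086/1 → 0; chars 30.
Subsquare: 1.6543/0.0833333 → 19 → t, 0.4086/0.0416667 → 9 → j; chars tj.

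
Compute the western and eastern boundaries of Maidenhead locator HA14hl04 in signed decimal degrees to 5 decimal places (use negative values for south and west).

Field H=7, A=0: +7·20° lon, +0·10° lat → SW at lon -40°, lat -90°.
Square 1, 4: +1·2° lon, +4·1° lat → SW at lon -38°, lat -86°.
Subsquare h=7, l=11: +7·0.0833333° lon, +11·0.0416667° lat → SW at lon -37.4167°, lat -85.5417°.
Extended square 0, 4: +0·0.00833333° lon, +4·0.00416667° lat → SW at lon -37.4167°, lat -85.525°.
Cell spans 0.00833333° lon × 0.00416667° lat.
west -37.41667, east -37.40833.

-37.41667, -37.40833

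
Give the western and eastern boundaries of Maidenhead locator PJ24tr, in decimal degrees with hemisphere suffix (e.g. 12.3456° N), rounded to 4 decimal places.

125.5833° E, 125.6667° E

Field P=15, J=9: +15·20° lon, +9·10° lat → SW at lon 120°, lat 0°.
Square 2, 4: +2·2° lon, +4·1° lat → SW at lon 124°, lat 4°.
Subsquare t=19, r=17: +19·0.0833333° lon, +17·0.0416667° lat → SW at lon 125.583°, lat 4.70833°.
Cell spans 0.0833333° lon × 0.0416667° lat.
west 125.5833° E, east 125.6667° E.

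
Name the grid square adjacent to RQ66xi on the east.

Longitude subsquare x = 23; +1 → 24, wraps to 0 = a, carry into square.
Longitude square 6; +1 → 7.
The latitude characters are unchanged.

RQ76ai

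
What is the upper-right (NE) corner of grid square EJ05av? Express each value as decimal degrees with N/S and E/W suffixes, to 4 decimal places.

5.9167° N, 99.9167° W

Field E=4, J=9: +4·20° lon, +9·10° lat → SW at lon -100°, lat 0°.
Square 0, 5: +0·2° lon, +5·1° lat → SW at lon -100°, lat 5°.
Subsquare a=0, v=21: +0·0.0833333° lon, +21·0.0416667° lat → SW at lon -100°, lat 5.875°.
Cell spans 0.0833333° lon × 0.0416667° lat. NE corner is SW corner plus one full cell.
latitude 5.9167° N, longitude 99.9167° W.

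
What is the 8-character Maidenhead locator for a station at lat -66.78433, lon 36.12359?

Shift to the Maidenhead origin (180°W, 90°S): lon 216.12359, lat 23.21567.
Field: 216.12359/20 → 10 → K, 23.21567/10 → 2 → C; chars KC.
Square: 16.12359/2 → 8, 3.21567/1 → 3; chars 83.
Subsquare: 0.12359/0.0833333 → 1 → b, 0.21567/0.0416667 → 5 → f; chars bf.
Extended square: 0.04026/0.00833333 → 4, 0.00734/0.00416667 → 1; chars 41.

KC83bf41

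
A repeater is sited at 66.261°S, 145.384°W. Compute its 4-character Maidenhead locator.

Add 180° to longitude and 90° to latitude: 34.62, 23.74.
Field: lon ⌊34.62/20⌋ = 1 → B; lat ⌊23.74/10⌋ = 2 → C.
Square: lon ⌊14.62/2⌋ = 7; lat ⌊3.74/1⌋ = 3.

BC73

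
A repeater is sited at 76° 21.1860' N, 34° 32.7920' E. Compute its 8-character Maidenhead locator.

KQ76gi54

Offset from 180°W / 90°S: lon 214.54653°, lat 166.35310°.
Field (20°×10°, letters A–R): lon ⌊214.54653/20⌋ = 10 → K; lat ⌊166.35310/10⌋ = 16 → Q.
Square (2°×1°, digits 0–9): lon ⌊14.54653/2⌋ = 7; lat ⌊6.35310/1⌋ = 6.
Subsquare (5′×2.5′, letters a–x): lon ⌊0.54653/0.0833333⌋ = 6 → g; lat ⌊0.35310/0.0416667⌋ = 8 → i.
Extended square (30″×15″, digits 0–9): lon ⌊0.04653/0.00833333⌋ = 5; lat ⌊0.01977/0.00416667⌋ = 4.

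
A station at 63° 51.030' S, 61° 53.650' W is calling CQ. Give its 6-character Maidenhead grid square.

Offset from 180°W / 90°S: lon 118.1058°, lat 26.1495°.
Field: lon ⌊118.1058/20⌋ = 5 → F; lat ⌊26.1495/10⌋ = 2 → C.
Square: lon ⌊18.1058/2⌋ = 9; lat ⌊6.1495/1⌋ = 6.
Subsquare: lon ⌊0.1058/0.0833333⌋ = 1 → b; lat ⌊0.1495/0.0416667⌋ = 3 → d.

FC96bd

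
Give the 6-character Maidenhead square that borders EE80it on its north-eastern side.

EE80ju

Longitude subsquare i = 8; +1 → 9 = j.
Latitude subsquare t = 19; +1 → 20 = u.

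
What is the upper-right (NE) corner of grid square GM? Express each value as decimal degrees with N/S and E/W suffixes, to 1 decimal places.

Field G=6, M=12: +6·20° lon, +12·10° lat → SW at lon -60°, lat 30°.
Cell spans 20° lon × 10° lat. NE corner is SW corner plus one full cell.
latitude 40.0° N, longitude 40.0° W.

40.0° N, 40.0° W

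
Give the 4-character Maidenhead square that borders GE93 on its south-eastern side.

HE02

Longitude square 9; +1 → 10, wraps to 0, carry into field.
Longitude field G = 6; +1 → 7 = H.
Latitude square 3; −1 → 2.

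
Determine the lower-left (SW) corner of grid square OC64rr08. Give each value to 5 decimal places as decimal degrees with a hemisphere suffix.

Field O=14, C=2: +14·20° lon, +2·10° lat → SW at lon 100°, lat -70°.
Square 6, 4: +6·2° lon, +4·1° lat → SW at lon 112°, lat -66°.
Subsquare r=17, r=17: +17·0.0833333° lon, +17·0.0416667° lat → SW at lon 113.417°, lat -65.2917°.
Extended square 0, 8: +0·0.00833333° lon, +8·0.00416667° lat → SW at lon 113.417°, lat -65.2583°.
latitude 65.25833° S, longitude 113.41667° E.

65.25833° S, 113.41667° E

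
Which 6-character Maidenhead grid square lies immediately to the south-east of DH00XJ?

DH10ai

Longitude subsquare x = 23; +1 → 24, wraps to 0 = a, carry into square.
Longitude square 0; +1 → 1.
Latitude subsquare j = 9; −1 → 8 = i.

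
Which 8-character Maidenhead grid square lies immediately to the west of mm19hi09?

MM19gi99

Longitude extended square 0; −1 → -1, wraps to 9, carry into subsquare.
Longitude subsquare h = 7; −1 → 6 = g.
The latitude characters are unchanged.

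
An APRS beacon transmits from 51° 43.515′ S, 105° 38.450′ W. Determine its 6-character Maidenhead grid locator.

DD78eg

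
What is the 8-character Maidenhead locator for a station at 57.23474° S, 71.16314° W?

FD42ks03

Offset from 180°W / 90°S: lon 108.83686°, lat 32.76526°.
Field: lon ⌊108.83686/20⌋ = 5 → F; lat ⌊32.76526/10⌋ = 3 → D.
Square: lon ⌊8.83686/2⌋ = 4; lat ⌊2.76526/1⌋ = 2.
Subsquare: lon ⌊0.83686/0.0833333⌋ = 10 → k; lat ⌊0.76526/0.0416667⌋ = 18 → s.
Extended square: lon ⌊0.00353/0.00833333⌋ = 0; lat ⌊0.01526/0.00416667⌋ = 3.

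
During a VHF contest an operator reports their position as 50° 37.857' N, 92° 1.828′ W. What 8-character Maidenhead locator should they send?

EO30xp61

Add 180° to longitude and 90° to latitude: 87.96953, 140.63095.
Field (20°×10°, letters A–R): 87.96953/20 → 4 → E, 140.63095/10 → 14 → O; chars EO.
Square (2°×1°, digits 0–9): 7.96953/2 → 3, 0.63095/1 → 0; chars 30.
Subsquare (5′×2.5′, letters a–x): 1.96953/0.0833333 → 23 → x, 0.63095/0.0416667 → 15 → p; chars xp.
Extended square (30″×15″, digits 0–9): 0.05287/0.00833333 → 6, 0.00595/0.00416667 → 1; chars 61.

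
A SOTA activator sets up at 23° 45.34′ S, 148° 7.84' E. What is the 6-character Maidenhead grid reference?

Shift to the Maidenhead origin (180°W, 90°S): lon 328.1307, lat 66.2443.
Field (20°×10°, letters A–R): lon ⌊328.1307/20⌋ = 16 → Q; lat ⌊66.2443/10⌋ = 6 → G.
Square (2°×1°, digits 0–9): lon ⌊8.1307/2⌋ = 4; lat ⌊6.2443/1⌋ = 6.
Subsquare (5′×2.5′, letters a–x): lon ⌊0.1307/0.0833333⌋ = 1 → b; lat ⌊0.2443/0.0416667⌋ = 5 → f.

QG46bf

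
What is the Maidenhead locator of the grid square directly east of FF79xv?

FF89av

Longitude subsquare x = 23; +1 → 24, wraps to 0 = a, carry into square.
Longitude square 7; +1 → 8.
The latitude characters are unchanged.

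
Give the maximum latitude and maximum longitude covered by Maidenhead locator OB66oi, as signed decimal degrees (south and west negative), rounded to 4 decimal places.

-73.6250, 113.2500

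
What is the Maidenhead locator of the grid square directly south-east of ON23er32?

ON23er41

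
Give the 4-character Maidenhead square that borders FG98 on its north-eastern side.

Longitude square 9; +1 → 10, wraps to 0, carry into field.
Longitude field F = 5; +1 → 6 = G.
Latitude square 8; +1 → 9.

GG09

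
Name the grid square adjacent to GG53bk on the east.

GG53ck

Longitude subsquare b = 1; +1 → 2 = c.
The latitude characters are unchanged.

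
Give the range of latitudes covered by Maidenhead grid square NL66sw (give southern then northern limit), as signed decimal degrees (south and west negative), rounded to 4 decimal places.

Field N=13, L=11: +13·20° lon, +11·10° lat → SW at lon 80°, lat 20°.
Square 6, 6: +6·2° lon, +6·1° lat → SW at lon 92°, lat 26°.
Subsquare s=18, w=22: +18·0.0833333° lon, +22·0.0416667° lat → SW at lon 93.5°, lat 26.9167°.
Cell spans 0.0833333° lon × 0.0416667° lat.
south 26.9167, north 26.9583.

26.9167, 26.9583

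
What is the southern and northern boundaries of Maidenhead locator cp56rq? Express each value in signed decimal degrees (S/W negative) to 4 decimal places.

66.6667, 66.7083

Field C=2, P=15: +2·20° lon, +15·10° lat → SW at lon -140°, lat 60°.
Square 5, 6: +5·2° lon, +6·1° lat → SW at lon -130°, lat 66°.
Subsquare r=17, q=16: +17·0.0833333° lon, +16·0.0416667° lat → SW at lon -128.583°, lat 66.6667°.
Cell spans 0.0833333° lon × 0.0416667° lat.
south 66.6667, north 66.7083.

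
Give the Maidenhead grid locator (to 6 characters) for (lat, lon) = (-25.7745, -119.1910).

Add 180° to longitude and 90° to latitude: 60.8090, 64.2255.
Field: lon ⌊60.8090/20⌋ = 3 → D; lat ⌊64.2255/10⌋ = 6 → G.
Square: lon ⌊0.8090/2⌋ = 0; lat ⌊4.2255/1⌋ = 4.
Subsquare: lon ⌊0.8090/0.0833333⌋ = 9 → j; lat ⌊0.2255/0.0416667⌋ = 5 → f.

DG04jf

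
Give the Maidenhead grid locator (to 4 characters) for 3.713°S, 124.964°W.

Shift to the Maidenhead origin (180°W, 90°S): lon 55.04, lat 86.29.
Field (20°×10°, letters A–R): 55.04/20 → 2 → C, 86.29/10 → 8 → I; chars CI.
Square (2°×1°, digits 0–9): 15.04/2 → 7, 6.29/1 → 6; chars 76.

CI76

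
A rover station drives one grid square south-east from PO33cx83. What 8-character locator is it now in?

Longitude extended square 8; +1 → 9.
Latitude extended square 3; −1 → 2.

PO33cx92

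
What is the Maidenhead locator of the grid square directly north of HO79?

Latitude square 9; +1 → 10, wraps to 0, carry into field.
Latitude field O = 14; +1 → 15 = P.
The longitude characters are unchanged.

HP70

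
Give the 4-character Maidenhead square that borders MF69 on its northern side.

Latitude square 9; +1 → 10, wraps to 0, carry into field.
Latitude field F = 5; +1 → 6 = G.
The longitude characters are unchanged.

MG60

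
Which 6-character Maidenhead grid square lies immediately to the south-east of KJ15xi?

Longitude subsquare x = 23; +1 → 24, wraps to 0 = a, carry into square.
Longitude square 1; +1 → 2.
Latitude subsquare i = 8; −1 → 7 = h.

KJ25ah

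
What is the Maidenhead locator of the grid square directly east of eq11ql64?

Longitude extended square 6; +1 → 7.
The latitude characters are unchanged.

EQ11ql74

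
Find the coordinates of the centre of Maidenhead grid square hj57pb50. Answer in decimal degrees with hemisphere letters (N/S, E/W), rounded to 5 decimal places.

7.04375° N, 28.70417° W

Field H=7, J=9: +7·20° lon, +9·10° lat → SW at lon -40°, lat 0°.
Square 5, 7: +5·2° lon, +7·1° lat → SW at lon -30°, lat 7°.
Subsquare p=15, b=1: +15·0.0833333° lon, +1·0.0416667° lat → SW at lon -28.75°, lat 7.04167°.
Extended square 5, 0: +5·0.00833333° lon, +0·0.00416667° lat → SW at lon -28.7083°, lat 7.04167°.
Cell spans 0.00833333° lon × 0.00416667° lat. Centre is SW corner plus half of each.
latitude 7.04375° N, longitude 28.70417° W.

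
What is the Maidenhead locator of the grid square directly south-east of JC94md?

JC94nc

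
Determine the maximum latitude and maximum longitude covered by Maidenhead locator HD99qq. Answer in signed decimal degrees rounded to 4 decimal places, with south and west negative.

Field H=7, D=3: +7·20° lon, +3·10° lat → SW at lon -40°, lat -60°.
Square 9, 9: +9·2° lon, +9·1° lat → SW at lon -22°, lat -51°.
Subsquare q=16, q=16: +16·0.0833333° lon, +16·0.0416667° lat → SW at lon -20.6667°, lat -50.3333°.
Cell spans 0.0833333° lon × 0.0416667° lat. NE corner is SW corner plus one full cell.
latitude -50.2917, longitude -20.5833.

-50.2917, -20.5833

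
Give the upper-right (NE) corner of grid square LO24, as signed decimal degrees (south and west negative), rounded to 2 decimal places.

55.00, 46.00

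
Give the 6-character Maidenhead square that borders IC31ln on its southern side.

Latitude subsquare n = 13; −1 → 12 = m.
The longitude characters are unchanged.

IC31lm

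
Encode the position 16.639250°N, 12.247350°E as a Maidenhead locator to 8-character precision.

Shift to the Maidenhead origin (180°W, 90°S): lon 192.24735, lat 106.63925.
Field: 192.24735/20 → 9 → J, 106.63925/10 → 10 → K; chars JK.
Square: 12.24735/2 → 6, 6.63925/1 → 6; chars 66.
Subsquare: 0.24735/0.0833333 → 2 → c, 0.63925/0.0416667 → 15 → p; chars cp.
Extended square: 0.08068/0.00833333 → 9, 0.01425/0.00416667 → 3; chars 93.

JK66cp93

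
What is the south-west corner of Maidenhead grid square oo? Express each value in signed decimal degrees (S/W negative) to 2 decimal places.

50.00, 100.00

Field O=14, O=14: +14·20° lon, +14·10° lat → SW at lon 100°, lat 50°.
latitude 50.00, longitude 100.00.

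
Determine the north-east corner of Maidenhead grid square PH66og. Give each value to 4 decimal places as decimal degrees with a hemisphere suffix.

Field P=15, H=7: +15·20° lon, +7·10° lat → SW at lon 120°, lat -20°.
Square 6, 6: +6·2° lon, +6·1° lat → SW at lon 132°, lat -14°.
Subsquare o=14, g=6: +14·0.0833333° lon, +6·0.0416667° lat → SW at lon 133.167°, lat -13.75°.
Cell spans 0.0833333° lon × 0.0416667° lat. NE corner is SW corner plus one full cell.
latitude 13.7083° S, longitude 133.2500° E.

13.7083° S, 133.2500° E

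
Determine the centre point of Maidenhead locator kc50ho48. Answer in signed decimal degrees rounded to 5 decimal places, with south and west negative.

-69.38125, 30.62083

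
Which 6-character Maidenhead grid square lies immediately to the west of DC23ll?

Longitude subsquare l = 11; −1 → 10 = k.
The latitude characters are unchanged.

DC23kl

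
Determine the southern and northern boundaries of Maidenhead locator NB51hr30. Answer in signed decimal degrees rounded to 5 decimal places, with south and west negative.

Field N=13, B=1: +13·20° lon, +1·10° lat → SW at lon 80°, lat -80°.
Square 5, 1: +5·2° lon, +1·1° lat → SW at lon 90°, lat -79°.
Subsquare h=7, r=17: +7·0.0833333° lon, +17·0.0416667° lat → SW at lon 90.5833°, lat -78.2917°.
Extended square 3, 0: +3·0.00833333° lon, +0·0.00416667° lat → SW at lon 90.6083°, lat -78.2917°.
Cell spans 0.00833333° lon × 0.00416667° lat.
south -78.29167, north -78.28750.

-78.29167, -78.28750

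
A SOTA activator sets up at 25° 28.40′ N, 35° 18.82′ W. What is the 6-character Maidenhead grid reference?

Add 180° to longitude and 90° to latitude: 144.6863, 115.4733.
Field: lon ⌊144.6863/20⌋ = 7 → H; lat ⌊115.4733/10⌋ = 11 → L.
Square: lon ⌊4.6863/2⌋ = 2; lat ⌊5.4733/1⌋ = 5.
Subsquare: lon ⌊0.6863/0.0833333⌋ = 8 → i; lat ⌊0.4733/0.0416667⌋ = 11 → l.

HL25il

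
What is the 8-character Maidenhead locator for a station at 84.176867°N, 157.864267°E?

Offset from 180°W / 90°S: lon 337.86427°, lat 174.17687°.
Field: lon ⌊337.86427/20⌋ = 16 → Q; lat ⌊174.17687/10⌋ = 17 → R.
Square: lon ⌊17.86427/2⌋ = 8; lat ⌊4.17687/1⌋ = 4.
Subsquare: lon ⌊1.86427/0.0833333⌋ = 22 → w; lat ⌊0.17687/0.0416667⌋ = 4 → e.
Extended square: lon ⌊0.03093/0.00833333⌋ = 3; lat ⌊0.01020/0.00416667⌋ = 2.

QR84we32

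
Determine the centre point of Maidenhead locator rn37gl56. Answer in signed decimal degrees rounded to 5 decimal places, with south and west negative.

Field R=17, N=13: +17·20° lon, +13·10° lat → SW at lon 160°, lat 40°.
Square 3, 7: +3·2° lon, +7·1° lat → SW at lon 166°, lat 47°.
Subsquare g=6, l=11: +6·0.0833333° lon, +11·0.0416667° lat → SW at lon 166.5°, lat 47.4583°.
Extended square 5, 6: +5·0.00833333° lon, +6·0.00416667° lat → SW at lon 166.542°, lat 47.4833°.
Cell spans 0.00833333° lon × 0.00416667° lat. Centre is SW corner plus half of each.
latitude 47.48542, longitude 166.54583.

47.48542, 166.54583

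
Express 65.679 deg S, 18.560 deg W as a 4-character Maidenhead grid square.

IC04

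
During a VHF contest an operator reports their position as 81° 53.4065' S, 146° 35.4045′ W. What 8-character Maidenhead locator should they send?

BA68qc96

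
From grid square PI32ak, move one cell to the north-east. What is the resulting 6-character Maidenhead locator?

Longitude subsquare a = 0; +1 → 1 = b.
Latitude subsquare k = 10; +1 → 11 = l.

PI32bl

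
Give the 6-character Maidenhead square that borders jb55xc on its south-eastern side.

Longitude subsquare x = 23; +1 → 24, wraps to 0 = a, carry into square.
Longitude square 5; +1 → 6.
Latitude subsquare c = 2; −1 → 1 = b.

JB65ab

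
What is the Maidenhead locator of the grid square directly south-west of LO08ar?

Longitude subsquare a = 0; −1 → -1, wraps to 23 = x, carry into square.
Longitude square 0; −1 → -1, wraps to 9, carry into field.
Longitude field L = 11; −1 → 10 = K.
Latitude subsquare r = 17; −1 → 16 = q.

KO98xq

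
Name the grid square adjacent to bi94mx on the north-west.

BI95la

Longitude subsquare m = 12; −1 → 11 = l.
Latitude subsquare x = 23; +1 → 24, wraps to 0 = a, carry into square.
Latitude square 4; +1 → 5.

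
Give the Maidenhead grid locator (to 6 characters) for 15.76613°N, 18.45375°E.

JK95fs

Add 180° to longitude and 90° to latitude: 198.4538, 105.7661.
Field (20°×10°, letters A–R): lon ⌊198.4538/20⌋ = 9 → J; lat ⌊105.7661/10⌋ = 10 → K.
Square (2°×1°, digits 0–9): lon ⌊18.4538/2⌋ = 9; lat ⌊5.7661/1⌋ = 5.
Subsquare (5′×2.5′, letters a–x): lon ⌊0.4538/0.0833333⌋ = 5 → f; lat ⌊0.7661/0.0416667⌋ = 18 → s.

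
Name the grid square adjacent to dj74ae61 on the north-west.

Longitude extended square 6; −1 → 5.
Latitude extended square 1; +1 → 2.

DJ74ae52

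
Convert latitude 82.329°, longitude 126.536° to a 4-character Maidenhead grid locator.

PR32

Add 180° to longitude and 90° to latitude: 306.54, 172.33.
Field: lon ⌊306.54/20⌋ = 15 → P; lat ⌊172.33/10⌋ = 17 → R.
Square: lon ⌊6.54/2⌋ = 3; lat ⌊2.33/1⌋ = 2.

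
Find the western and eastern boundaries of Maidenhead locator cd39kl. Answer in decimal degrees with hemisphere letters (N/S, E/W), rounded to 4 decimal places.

Field C=2, D=3: +2·20° lon, +3·10° lat → SW at lon -140°, lat -60°.
Square 3, 9: +3·2° lon, +9·1° lat → SW at lon -134°, lat -51°.
Subsquare k=10, l=11: +10·0.0833333° lon, +11·0.0416667° lat → SW at lon -133.167°, lat -50.5417°.
Cell spans 0.0833333° lon × 0.0416667° lat.
west 133.1667° W, east 133.0833° W.

133.1667° W, 133.0833° W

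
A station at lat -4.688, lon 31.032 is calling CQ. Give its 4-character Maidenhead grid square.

Add 180° to longitude and 90° to latitude: 211.03, 85.31.
Field: lon ⌊211.03/20⌋ = 10 → K; lat ⌊85.31/10⌋ = 8 → I.
Square: lon ⌊11.03/2⌋ = 5; lat ⌊5.31/1⌋ = 5.

KI55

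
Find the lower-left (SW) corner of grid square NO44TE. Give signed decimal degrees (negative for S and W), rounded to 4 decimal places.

54.1667, 89.5833

Field N=13, O=14: +13·20° lon, +14·10° lat → SW at lon 80°, lat 50°.
Square 4, 4: +4·2° lon, +4·1° lat → SW at lon 88°, lat 54°.
Subsquare t=19, e=4: +19·0.0833333° lon, +4·0.0416667° lat → SW at lon 89.5833°, lat 54.1667°.
latitude 54.1667, longitude 89.5833.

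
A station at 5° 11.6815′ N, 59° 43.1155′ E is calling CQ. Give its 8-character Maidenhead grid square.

Shift to the Maidenhead origin (180°W, 90°S): lon 239.71859, lat 95.19469.
Field: 239.71859/20 → 11 → L, 95.19469/10 → 9 → J; chars LJ.
Square: 19.71859/2 → 9, 5.19469/1 → 5; chars 95.
Subsquare: 1.71859/0.0833333 → 20 → u, 0.19469/0.0416667 → 4 → e; chars ue.
Extended square: 0.05193/0.00833333 → 6, 0.02803/0.00416667 → 6; chars 66.

LJ95ue66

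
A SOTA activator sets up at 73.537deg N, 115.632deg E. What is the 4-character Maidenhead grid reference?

Shift to the Maidenhead origin (180°W, 90°S): lon 295.63, lat 163.54.
Field (20°×10°, letters A–R): 295.63/20 → 14 → O, 163.54/10 → 16 → Q; chars OQ.
Square (2°×1°, digits 0–9): 15.63/2 → 7, 3.54/1 → 3; chars 73.

OQ73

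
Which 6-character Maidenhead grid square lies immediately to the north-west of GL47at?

Longitude subsquare a = 0; −1 → -1, wraps to 23 = x, carry into square.
Longitude square 4; −1 → 3.
Latitude subsquare t = 19; +1 → 20 = u.

GL37xu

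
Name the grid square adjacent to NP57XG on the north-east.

Longitude subsquare x = 23; +1 → 24, wraps to 0 = a, carry into square.
Longitude square 5; +1 → 6.
Latitude subsquare g = 6; +1 → 7 = h.

NP67ah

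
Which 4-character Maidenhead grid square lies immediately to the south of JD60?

JC69

Latitude square 0; −1 → -1, wraps to 9, carry into field.
Latitude field D = 3; −1 → 2 = C.
The longitude characters are unchanged.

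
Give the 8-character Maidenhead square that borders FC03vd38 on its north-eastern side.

Longitude extended square 3; +1 → 4.
Latitude extended square 8; +1 → 9.

FC03vd49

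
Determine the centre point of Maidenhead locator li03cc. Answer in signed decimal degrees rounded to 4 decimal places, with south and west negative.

-6.8958, 40.2083

Field L=11, I=8: +11·20° lon, +8·10° lat → SW at lon 40°, lat -10°.
Square 0, 3: +0·2° lon, +3·1° lat → SW at lon 40°, lat -7°.
Subsquare c=2, c=2: +2·0.0833333° lon, +2·0.0416667° lat → SW at lon 40.1667°, lat -6.91667°.
Cell spans 0.0833333° lon × 0.0416667° lat. Centre is SW corner plus half of each.
latitude -6.8958, longitude 40.2083.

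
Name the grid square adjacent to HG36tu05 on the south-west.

Longitude extended square 0; −1 → -1, wraps to 9, carry into subsquare.
Longitude subsquare t = 19; −1 → 18 = s.
Latitude extended square 5; −1 → 4.

HG36su94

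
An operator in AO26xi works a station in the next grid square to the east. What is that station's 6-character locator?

Longitude subsquare x = 23; +1 → 24, wraps to 0 = a, carry into square.
Longitude square 2; +1 → 3.
The latitude characters are unchanged.

AO36ai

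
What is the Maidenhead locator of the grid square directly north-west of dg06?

CG97

Longitude square 0; −1 → -1, wraps to 9, carry into field.
Longitude field D = 3; −1 → 2 = C.
Latitude square 6; +1 → 7.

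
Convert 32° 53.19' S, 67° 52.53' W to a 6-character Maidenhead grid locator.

FF67bc

Shift to the Maidenhead origin (180°W, 90°S): lon 112.1245, lat 57.1135.
Field: lon ⌊112.1245/20⌋ = 5 → F; lat ⌊57.1135/10⌋ = 5 → F.
Square: lon ⌊12.1245/2⌋ = 6; lat ⌊7.1135/1⌋ = 7.
Subsquare: lon ⌊0.1245/0.0833333⌋ = 1 → b; lat ⌊0.1135/0.0416667⌋ = 2 → c.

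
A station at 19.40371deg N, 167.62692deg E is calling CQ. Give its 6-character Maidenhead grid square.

Shift to the Maidenhead origin (180°W, 90°S): lon 347.6269, lat 109.4037.
Field: 347.6269/20 → 17 → R, 109.4037/10 → 10 → K; chars RK.
Square: 7.6269/2 → 3, 9.4037/1 → 9; chars 39.
Subsquare: 1.6269/0.0833333 → 19 → t, 0.4037/0.0416667 → 9 → j; chars tj.

RK39tj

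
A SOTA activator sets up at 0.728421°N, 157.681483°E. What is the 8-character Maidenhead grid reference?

Shift to the Maidenhead origin (180°W, 90°S): lon 337.68148, lat 90.72842.
Field (20°×10°, letters A–R): lon ⌊337.68148/20⌋ = 16 → Q; lat ⌊90.72842/10⌋ = 9 → J.
Square (2°×1°, digits 0–9): lon ⌊17.68148/2⌋ = 8; lat ⌊0.72842/1⌋ = 0.
Subsquare (5′×2.5′, letters a–x): lon ⌊1.68148/0.0833333⌋ = 20 → u; lat ⌊0.72842/0.0416667⌋ = 17 → r.
Extended square (30″×15″, digits 0–9): lon ⌊0.01482/0.00833333⌋ = 1; lat ⌊0.02009/0.00416667⌋ = 4.

QJ80ur14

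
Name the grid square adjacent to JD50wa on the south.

JC59wx

Latitude subsquare a = 0; −1 → -1, wraps to 23 = x, carry into square.
Latitude square 0; −1 → -1, wraps to 9, carry into field.
Latitude field D = 3; −1 → 2 = C.
The longitude characters are unchanged.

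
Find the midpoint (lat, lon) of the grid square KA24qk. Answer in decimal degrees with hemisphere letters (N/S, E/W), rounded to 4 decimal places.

85.5625° S, 25.3750° E

Field K=10, A=0: +10·20° lon, +0·10° lat → SW at lon 20°, lat -90°.
Square 2, 4: +2·2° lon, +4·1° lat → SW at lon 24°, lat -86°.
Subsquare q=16, k=10: +16·0.0833333° lon, +10·0.0416667° lat → SW at lon 25.3333°, lat -85.5833°.
Cell spans 0.0833333° lon × 0.0416667° lat. Centre is SW corner plus half of each.
latitude 85.5625° S, longitude 25.3750° E.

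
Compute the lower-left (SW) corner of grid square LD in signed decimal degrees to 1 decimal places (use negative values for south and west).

-60.0, 40.0

Field L=11, D=3: +11·20° lon, +3·10° lat → SW at lon 40°, lat -60°.
latitude -60.0, longitude 40.0.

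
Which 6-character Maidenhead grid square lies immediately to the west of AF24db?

Longitude subsquare d = 3; −1 → 2 = c.
The latitude characters are unchanged.

AF24cb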